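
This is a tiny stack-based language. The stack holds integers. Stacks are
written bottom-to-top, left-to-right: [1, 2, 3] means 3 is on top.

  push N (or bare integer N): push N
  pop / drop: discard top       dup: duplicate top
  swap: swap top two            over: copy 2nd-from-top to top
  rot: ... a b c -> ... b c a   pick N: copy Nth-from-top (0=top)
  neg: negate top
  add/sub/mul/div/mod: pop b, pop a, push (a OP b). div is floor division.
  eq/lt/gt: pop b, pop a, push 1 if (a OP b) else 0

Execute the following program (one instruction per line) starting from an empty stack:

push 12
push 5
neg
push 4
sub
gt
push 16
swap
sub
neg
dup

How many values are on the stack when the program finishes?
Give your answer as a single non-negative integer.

After 'push 12': stack = [12] (depth 1)
After 'push 5': stack = [12, 5] (depth 2)
After 'neg': stack = [12, -5] (depth 2)
After 'push 4': stack = [12, -5, 4] (depth 3)
After 'sub': stack = [12, -9] (depth 2)
After 'gt': stack = [1] (depth 1)
After 'push 16': stack = [1, 16] (depth 2)
After 'swap': stack = [16, 1] (depth 2)
After 'sub': stack = [15] (depth 1)
After 'neg': stack = [-15] (depth 1)
After 'dup': stack = [-15, -15] (depth 2)

Answer: 2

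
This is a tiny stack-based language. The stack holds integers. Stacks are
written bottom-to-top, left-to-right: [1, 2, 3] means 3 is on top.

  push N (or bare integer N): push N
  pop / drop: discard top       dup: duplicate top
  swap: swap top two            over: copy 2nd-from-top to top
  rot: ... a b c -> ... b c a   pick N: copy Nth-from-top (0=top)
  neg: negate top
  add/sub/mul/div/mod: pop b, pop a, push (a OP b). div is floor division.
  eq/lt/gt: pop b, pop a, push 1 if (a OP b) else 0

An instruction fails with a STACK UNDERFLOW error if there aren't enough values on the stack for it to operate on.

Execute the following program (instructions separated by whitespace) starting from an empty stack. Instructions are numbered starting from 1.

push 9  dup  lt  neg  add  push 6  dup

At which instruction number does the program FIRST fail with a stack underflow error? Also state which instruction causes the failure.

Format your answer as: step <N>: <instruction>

Answer: step 5: add

Derivation:
Step 1 ('push 9'): stack = [9], depth = 1
Step 2 ('dup'): stack = [9, 9], depth = 2
Step 3 ('lt'): stack = [0], depth = 1
Step 4 ('neg'): stack = [0], depth = 1
Step 5 ('add'): needs 2 value(s) but depth is 1 — STACK UNDERFLOW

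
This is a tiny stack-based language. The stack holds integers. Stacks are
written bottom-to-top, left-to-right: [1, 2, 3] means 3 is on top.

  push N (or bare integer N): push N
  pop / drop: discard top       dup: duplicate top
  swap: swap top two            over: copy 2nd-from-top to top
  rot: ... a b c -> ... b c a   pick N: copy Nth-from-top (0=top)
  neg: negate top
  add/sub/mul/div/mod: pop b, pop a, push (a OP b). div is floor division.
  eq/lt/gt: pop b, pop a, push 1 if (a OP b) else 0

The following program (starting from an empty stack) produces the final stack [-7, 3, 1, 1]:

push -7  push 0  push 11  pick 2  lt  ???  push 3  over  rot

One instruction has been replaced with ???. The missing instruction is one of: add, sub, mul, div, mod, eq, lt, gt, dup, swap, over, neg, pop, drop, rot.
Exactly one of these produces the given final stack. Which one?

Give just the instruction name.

Stack before ???: [-7, 0, 0]
Stack after ???:  [-7, 1]
The instruction that transforms [-7, 0, 0] -> [-7, 1] is: eq

Answer: eq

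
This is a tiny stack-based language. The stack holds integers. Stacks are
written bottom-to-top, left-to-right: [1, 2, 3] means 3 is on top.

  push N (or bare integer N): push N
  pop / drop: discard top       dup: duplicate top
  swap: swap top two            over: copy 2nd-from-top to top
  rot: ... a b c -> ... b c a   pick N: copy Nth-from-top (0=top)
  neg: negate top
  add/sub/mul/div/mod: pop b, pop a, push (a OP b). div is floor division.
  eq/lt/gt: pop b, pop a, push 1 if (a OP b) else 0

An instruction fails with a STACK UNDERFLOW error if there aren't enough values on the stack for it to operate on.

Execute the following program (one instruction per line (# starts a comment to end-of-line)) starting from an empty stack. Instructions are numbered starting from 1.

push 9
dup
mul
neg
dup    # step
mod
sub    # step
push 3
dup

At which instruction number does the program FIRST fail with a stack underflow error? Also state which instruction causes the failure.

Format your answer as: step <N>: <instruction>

Answer: step 7: sub

Derivation:
Step 1 ('push 9'): stack = [9], depth = 1
Step 2 ('dup'): stack = [9, 9], depth = 2
Step 3 ('mul'): stack = [81], depth = 1
Step 4 ('neg'): stack = [-81], depth = 1
Step 5 ('dup'): stack = [-81, -81], depth = 2
Step 6 ('mod'): stack = [0], depth = 1
Step 7 ('sub'): needs 2 value(s) but depth is 1 — STACK UNDERFLOW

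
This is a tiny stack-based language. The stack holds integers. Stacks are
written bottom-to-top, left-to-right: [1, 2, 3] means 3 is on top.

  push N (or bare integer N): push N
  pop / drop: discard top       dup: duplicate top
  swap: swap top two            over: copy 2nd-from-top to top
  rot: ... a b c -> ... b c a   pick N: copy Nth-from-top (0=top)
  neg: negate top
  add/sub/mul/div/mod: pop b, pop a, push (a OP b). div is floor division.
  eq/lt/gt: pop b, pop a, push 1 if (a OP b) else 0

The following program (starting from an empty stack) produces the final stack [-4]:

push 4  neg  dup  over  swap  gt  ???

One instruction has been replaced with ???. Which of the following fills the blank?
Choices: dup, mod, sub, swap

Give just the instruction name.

Answer: sub

Derivation:
Stack before ???: [-4, 0]
Stack after ???:  [-4]
Checking each choice:
  dup: produces [-4, 0, 0]
  mod: modulo by zero
  sub: MATCH
  swap: produces [0, -4]


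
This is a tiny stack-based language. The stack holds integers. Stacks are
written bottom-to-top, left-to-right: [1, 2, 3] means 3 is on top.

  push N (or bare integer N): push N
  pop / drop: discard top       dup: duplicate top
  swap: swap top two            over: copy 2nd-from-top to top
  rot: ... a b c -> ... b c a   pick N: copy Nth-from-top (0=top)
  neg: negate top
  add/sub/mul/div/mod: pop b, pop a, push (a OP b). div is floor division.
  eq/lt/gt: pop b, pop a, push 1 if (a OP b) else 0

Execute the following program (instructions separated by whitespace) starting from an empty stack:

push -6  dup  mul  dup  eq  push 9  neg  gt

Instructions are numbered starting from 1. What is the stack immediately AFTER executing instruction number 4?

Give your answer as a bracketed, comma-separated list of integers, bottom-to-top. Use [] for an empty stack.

Answer: [36, 36]

Derivation:
Step 1 ('push -6'): [-6]
Step 2 ('dup'): [-6, -6]
Step 3 ('mul'): [36]
Step 4 ('dup'): [36, 36]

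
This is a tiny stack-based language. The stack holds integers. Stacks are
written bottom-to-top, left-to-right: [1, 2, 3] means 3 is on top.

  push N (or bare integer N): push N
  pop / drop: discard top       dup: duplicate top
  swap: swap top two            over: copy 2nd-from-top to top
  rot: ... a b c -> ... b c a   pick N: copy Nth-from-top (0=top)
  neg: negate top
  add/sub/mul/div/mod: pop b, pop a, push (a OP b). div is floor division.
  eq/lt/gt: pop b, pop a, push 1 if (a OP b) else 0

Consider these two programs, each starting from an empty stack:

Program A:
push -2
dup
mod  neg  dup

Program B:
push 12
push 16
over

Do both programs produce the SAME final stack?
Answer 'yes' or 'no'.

Program A trace:
  After 'push -2': [-2]
  After 'dup': [-2, -2]
  After 'mod': [0]
  After 'neg': [0]
  After 'dup': [0, 0]
Program A final stack: [0, 0]

Program B trace:
  After 'push 12': [12]
  After 'push 16': [12, 16]
  After 'over': [12, 16, 12]
Program B final stack: [12, 16, 12]
Same: no

Answer: no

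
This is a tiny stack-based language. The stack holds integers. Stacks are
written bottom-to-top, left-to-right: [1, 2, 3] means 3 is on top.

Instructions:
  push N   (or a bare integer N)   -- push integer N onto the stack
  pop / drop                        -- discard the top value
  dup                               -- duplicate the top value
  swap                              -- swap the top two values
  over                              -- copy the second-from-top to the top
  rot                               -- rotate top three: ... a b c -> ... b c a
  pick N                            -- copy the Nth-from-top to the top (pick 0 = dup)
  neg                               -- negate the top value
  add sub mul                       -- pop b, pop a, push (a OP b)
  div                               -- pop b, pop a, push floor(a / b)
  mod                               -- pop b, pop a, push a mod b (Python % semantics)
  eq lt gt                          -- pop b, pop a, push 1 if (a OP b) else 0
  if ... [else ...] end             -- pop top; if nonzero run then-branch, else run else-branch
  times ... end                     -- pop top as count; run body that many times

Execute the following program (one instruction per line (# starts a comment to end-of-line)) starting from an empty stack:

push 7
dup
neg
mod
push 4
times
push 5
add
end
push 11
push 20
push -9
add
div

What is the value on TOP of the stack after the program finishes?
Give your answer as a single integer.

Answer: 1

Derivation:
After 'push 7': [7]
After 'dup': [7, 7]
After 'neg': [7, -7]
After 'mod': [0]
After 'push 4': [0, 4]
After 'times': [0]
After 'push 5': [0, 5]
After 'add': [5]
After 'push 5': [5, 5]
After 'add': [10]
After 'push 5': [10, 5]
After 'add': [15]
After 'push 5': [15, 5]
After 'add': [20]
After 'push 11': [20, 11]
After 'push 20': [20, 11, 20]
After 'push -9': [20, 11, 20, -9]
After 'add': [20, 11, 11]
After 'div': [20, 1]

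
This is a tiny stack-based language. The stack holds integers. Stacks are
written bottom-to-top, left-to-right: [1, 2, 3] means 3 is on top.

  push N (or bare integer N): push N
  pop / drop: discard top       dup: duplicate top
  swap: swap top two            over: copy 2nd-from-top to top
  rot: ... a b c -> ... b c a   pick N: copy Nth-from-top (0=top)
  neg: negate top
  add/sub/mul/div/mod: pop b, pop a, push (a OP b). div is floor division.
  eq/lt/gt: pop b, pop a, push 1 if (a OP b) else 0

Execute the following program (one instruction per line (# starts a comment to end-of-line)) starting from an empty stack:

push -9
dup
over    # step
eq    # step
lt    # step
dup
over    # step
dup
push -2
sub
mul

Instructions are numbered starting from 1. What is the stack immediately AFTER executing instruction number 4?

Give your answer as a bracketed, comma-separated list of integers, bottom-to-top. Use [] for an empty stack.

Step 1 ('push -9'): [-9]
Step 2 ('dup'): [-9, -9]
Step 3 ('over'): [-9, -9, -9]
Step 4 ('eq'): [-9, 1]

Answer: [-9, 1]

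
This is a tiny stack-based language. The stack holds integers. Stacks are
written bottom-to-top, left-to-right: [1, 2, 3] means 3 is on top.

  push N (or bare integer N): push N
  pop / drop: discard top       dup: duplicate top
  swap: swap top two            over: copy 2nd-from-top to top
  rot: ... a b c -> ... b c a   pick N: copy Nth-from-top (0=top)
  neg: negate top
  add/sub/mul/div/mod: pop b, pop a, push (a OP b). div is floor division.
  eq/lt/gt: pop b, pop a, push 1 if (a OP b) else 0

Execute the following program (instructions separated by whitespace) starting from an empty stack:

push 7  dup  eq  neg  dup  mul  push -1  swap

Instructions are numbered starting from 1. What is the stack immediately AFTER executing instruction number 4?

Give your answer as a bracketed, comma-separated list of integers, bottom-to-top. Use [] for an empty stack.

Answer: [-1]

Derivation:
Step 1 ('push 7'): [7]
Step 2 ('dup'): [7, 7]
Step 3 ('eq'): [1]
Step 4 ('neg'): [-1]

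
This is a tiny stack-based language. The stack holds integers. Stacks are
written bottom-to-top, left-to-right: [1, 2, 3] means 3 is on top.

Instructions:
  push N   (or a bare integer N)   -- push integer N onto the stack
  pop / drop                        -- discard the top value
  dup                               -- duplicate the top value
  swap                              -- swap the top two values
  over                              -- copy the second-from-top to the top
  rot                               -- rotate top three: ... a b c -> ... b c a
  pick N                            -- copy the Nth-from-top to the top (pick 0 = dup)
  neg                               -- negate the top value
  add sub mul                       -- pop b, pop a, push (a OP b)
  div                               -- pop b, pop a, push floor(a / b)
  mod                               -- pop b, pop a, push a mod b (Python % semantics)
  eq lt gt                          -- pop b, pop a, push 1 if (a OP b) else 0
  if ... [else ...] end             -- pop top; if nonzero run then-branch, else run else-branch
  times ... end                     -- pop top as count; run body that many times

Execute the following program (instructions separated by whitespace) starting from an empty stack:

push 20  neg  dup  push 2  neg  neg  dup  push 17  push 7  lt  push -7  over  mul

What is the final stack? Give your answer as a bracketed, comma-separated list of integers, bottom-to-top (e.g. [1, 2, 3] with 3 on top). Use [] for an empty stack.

After 'push 20': [20]
After 'neg': [-20]
After 'dup': [-20, -20]
After 'push 2': [-20, -20, 2]
After 'neg': [-20, -20, -2]
After 'neg': [-20, -20, 2]
After 'dup': [-20, -20, 2, 2]
After 'push 17': [-20, -20, 2, 2, 17]
After 'push 7': [-20, -20, 2, 2, 17, 7]
After 'lt': [-20, -20, 2, 2, 0]
After 'push -7': [-20, -20, 2, 2, 0, -7]
After 'over': [-20, -20, 2, 2, 0, -7, 0]
After 'mul': [-20, -20, 2, 2, 0, 0]

Answer: [-20, -20, 2, 2, 0, 0]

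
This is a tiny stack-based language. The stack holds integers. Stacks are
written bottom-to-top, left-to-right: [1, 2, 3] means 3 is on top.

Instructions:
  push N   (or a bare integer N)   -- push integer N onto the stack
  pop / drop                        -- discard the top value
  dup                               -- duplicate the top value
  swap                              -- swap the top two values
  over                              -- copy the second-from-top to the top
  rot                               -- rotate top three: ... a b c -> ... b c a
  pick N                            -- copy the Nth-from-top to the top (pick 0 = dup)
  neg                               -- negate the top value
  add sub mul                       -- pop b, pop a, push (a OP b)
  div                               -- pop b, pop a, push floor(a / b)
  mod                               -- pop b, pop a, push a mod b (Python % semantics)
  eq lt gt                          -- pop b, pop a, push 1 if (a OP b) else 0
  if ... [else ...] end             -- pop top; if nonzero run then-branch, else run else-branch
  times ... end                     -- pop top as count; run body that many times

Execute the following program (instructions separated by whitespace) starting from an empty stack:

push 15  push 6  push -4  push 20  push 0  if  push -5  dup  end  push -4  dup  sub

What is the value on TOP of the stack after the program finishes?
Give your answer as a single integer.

Answer: 0

Derivation:
After 'push 15': [15]
After 'push 6': [15, 6]
After 'push -4': [15, 6, -4]
After 'push 20': [15, 6, -4, 20]
After 'push 0': [15, 6, -4, 20, 0]
After 'if': [15, 6, -4, 20]
After 'push -4': [15, 6, -4, 20, -4]
After 'dup': [15, 6, -4, 20, -4, -4]
After 'sub': [15, 6, -4, 20, 0]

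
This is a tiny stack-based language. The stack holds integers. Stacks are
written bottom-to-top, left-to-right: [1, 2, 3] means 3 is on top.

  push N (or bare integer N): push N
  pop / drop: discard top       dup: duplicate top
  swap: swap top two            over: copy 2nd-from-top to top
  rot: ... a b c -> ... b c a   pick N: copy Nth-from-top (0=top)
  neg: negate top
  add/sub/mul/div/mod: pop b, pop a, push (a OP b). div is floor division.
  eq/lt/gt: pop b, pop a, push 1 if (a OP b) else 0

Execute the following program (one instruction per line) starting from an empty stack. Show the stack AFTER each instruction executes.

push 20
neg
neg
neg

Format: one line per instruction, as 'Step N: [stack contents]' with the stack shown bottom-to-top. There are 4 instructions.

Step 1: [20]
Step 2: [-20]
Step 3: [20]
Step 4: [-20]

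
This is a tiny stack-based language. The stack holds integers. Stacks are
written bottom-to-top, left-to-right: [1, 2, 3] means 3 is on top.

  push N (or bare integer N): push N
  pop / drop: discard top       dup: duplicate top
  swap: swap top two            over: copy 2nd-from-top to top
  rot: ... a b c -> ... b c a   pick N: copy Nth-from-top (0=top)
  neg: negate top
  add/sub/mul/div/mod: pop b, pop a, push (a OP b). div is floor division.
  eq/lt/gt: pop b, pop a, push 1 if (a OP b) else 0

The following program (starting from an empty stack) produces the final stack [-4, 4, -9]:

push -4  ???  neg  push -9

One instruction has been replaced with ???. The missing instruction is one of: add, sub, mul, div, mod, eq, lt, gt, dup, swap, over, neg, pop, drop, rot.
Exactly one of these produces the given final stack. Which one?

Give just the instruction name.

Answer: dup

Derivation:
Stack before ???: [-4]
Stack after ???:  [-4, -4]
The instruction that transforms [-4] -> [-4, -4] is: dup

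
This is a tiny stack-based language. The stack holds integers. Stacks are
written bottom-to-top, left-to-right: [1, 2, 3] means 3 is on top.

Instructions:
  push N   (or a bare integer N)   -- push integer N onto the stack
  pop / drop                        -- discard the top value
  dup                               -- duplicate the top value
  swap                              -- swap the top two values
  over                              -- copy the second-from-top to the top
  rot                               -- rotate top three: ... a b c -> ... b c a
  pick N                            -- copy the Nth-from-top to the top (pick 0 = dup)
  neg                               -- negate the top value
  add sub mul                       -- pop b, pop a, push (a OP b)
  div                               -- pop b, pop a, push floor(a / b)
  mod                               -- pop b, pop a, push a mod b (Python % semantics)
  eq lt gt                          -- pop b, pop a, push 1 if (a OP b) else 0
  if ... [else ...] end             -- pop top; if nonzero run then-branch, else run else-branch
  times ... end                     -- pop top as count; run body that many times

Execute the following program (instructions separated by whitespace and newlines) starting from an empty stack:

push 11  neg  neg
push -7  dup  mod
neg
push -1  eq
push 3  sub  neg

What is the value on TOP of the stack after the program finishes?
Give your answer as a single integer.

After 'push 11': [11]
After 'neg': [-11]
After 'neg': [11]
After 'push -7': [11, -7]
After 'dup': [11, -7, -7]
After 'mod': [11, 0]
After 'neg': [11, 0]
After 'push -1': [11, 0, -1]
After 'eq': [11, 0]
After 'push 3': [11, 0, 3]
After 'sub': [11, -3]
After 'neg': [11, 3]

Answer: 3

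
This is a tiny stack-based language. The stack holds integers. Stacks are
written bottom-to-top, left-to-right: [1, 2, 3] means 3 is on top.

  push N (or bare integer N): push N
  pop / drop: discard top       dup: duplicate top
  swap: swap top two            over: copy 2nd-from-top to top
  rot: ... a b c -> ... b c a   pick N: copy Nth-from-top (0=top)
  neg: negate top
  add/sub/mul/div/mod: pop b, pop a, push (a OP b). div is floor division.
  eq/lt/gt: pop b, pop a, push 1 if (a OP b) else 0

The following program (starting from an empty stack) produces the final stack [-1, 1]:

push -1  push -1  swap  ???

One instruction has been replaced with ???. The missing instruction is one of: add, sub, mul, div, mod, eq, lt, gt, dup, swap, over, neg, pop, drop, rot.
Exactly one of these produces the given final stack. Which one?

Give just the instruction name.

Stack before ???: [-1, -1]
Stack after ???:  [-1, 1]
The instruction that transforms [-1, -1] -> [-1, 1] is: neg

Answer: neg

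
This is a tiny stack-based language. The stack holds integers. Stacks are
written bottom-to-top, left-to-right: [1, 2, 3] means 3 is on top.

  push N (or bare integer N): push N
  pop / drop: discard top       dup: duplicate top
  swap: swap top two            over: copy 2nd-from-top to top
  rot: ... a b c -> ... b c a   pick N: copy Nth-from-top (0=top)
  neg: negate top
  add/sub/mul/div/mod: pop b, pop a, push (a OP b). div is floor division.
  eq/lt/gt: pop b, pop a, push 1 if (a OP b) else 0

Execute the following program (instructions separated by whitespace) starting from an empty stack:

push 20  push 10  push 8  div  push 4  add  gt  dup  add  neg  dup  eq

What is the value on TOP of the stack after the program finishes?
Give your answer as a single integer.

After 'push 20': [20]
After 'push 10': [20, 10]
After 'push 8': [20, 10, 8]
After 'div': [20, 1]
After 'push 4': [20, 1, 4]
After 'add': [20, 5]
After 'gt': [1]
After 'dup': [1, 1]
After 'add': [2]
After 'neg': [-2]
After 'dup': [-2, -2]
After 'eq': [1]

Answer: 1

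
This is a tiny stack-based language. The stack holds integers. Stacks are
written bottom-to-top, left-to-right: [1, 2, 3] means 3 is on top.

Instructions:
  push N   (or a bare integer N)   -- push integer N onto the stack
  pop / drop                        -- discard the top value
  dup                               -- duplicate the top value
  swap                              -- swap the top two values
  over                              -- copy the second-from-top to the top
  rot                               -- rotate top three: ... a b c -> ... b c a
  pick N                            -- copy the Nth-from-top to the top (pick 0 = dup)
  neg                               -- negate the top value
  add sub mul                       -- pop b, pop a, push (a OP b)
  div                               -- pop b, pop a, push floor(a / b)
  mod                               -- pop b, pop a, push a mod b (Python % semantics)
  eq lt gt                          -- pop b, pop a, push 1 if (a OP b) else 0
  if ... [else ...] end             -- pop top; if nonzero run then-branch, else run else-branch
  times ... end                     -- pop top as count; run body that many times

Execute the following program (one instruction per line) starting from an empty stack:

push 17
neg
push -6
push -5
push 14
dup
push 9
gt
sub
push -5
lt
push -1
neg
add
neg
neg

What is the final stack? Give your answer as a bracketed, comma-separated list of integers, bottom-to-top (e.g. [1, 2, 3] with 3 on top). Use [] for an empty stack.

After 'push 17': [17]
After 'neg': [-17]
After 'push -6': [-17, -6]
After 'push -5': [-17, -6, -5]
After 'push 14': [-17, -6, -5, 14]
After 'dup': [-17, -6, -5, 14, 14]
After 'push 9': [-17, -6, -5, 14, 14, 9]
After 'gt': [-17, -6, -5, 14, 1]
After 'sub': [-17, -6, -5, 13]
After 'push -5': [-17, -6, -5, 13, -5]
After 'lt': [-17, -6, -5, 0]
After 'push -1': [-17, -6, -5, 0, -1]
After 'neg': [-17, -6, -5, 0, 1]
After 'add': [-17, -6, -5, 1]
After 'neg': [-17, -6, -5, -1]
After 'neg': [-17, -6, -5, 1]

Answer: [-17, -6, -5, 1]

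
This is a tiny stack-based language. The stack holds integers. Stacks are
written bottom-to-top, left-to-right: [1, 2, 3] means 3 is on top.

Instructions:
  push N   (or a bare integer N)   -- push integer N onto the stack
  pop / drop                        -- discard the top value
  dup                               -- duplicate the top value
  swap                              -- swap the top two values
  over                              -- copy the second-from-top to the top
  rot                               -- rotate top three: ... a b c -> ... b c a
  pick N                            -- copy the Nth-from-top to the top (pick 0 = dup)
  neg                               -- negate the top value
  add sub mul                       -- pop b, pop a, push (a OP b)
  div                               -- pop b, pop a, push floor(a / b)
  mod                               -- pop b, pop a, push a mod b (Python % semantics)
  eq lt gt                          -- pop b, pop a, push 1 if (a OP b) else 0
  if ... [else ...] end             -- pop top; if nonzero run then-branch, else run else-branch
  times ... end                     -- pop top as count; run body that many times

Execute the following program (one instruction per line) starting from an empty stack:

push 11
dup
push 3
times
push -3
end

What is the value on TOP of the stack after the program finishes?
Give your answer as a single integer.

Answer: -3

Derivation:
After 'push 11': [11]
After 'dup': [11, 11]
After 'push 3': [11, 11, 3]
After 'times': [11, 11]
After 'push -3': [11, 11, -3]
After 'push -3': [11, 11, -3, -3]
After 'push -3': [11, 11, -3, -3, -3]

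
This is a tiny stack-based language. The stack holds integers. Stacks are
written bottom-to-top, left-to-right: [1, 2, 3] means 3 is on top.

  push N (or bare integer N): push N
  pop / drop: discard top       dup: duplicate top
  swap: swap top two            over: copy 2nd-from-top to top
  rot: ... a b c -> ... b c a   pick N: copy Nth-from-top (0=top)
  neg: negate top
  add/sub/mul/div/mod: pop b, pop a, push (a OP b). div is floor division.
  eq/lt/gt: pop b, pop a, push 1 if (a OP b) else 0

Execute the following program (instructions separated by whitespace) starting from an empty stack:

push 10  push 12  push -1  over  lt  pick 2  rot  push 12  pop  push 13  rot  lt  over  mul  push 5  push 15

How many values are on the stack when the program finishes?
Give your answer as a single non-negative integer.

Answer: 6

Derivation:
After 'push 10': stack = [10] (depth 1)
After 'push 12': stack = [10, 12] (depth 2)
After 'push -1': stack = [10, 12, -1] (depth 3)
After 'over': stack = [10, 12, -1, 12] (depth 4)
After 'lt': stack = [10, 12, 1] (depth 3)
After 'pick 2': stack = [10, 12, 1, 10] (depth 4)
After 'rot': stack = [10, 1, 10, 12] (depth 4)
After 'push 12': stack = [10, 1, 10, 12, 12] (depth 5)
After 'pop': stack = [10, 1, 10, 12] (depth 4)
After 'push 13': stack = [10, 1, 10, 12, 13] (depth 5)
After 'rot': stack = [10, 1, 12, 13, 10] (depth 5)
After 'lt': stack = [10, 1, 12, 0] (depth 4)
After 'over': stack = [10, 1, 12, 0, 12] (depth 5)
After 'mul': stack = [10, 1, 12, 0] (depth 4)
After 'push 5': stack = [10, 1, 12, 0, 5] (depth 5)
After 'push 15': stack = [10, 1, 12, 0, 5, 15] (depth 6)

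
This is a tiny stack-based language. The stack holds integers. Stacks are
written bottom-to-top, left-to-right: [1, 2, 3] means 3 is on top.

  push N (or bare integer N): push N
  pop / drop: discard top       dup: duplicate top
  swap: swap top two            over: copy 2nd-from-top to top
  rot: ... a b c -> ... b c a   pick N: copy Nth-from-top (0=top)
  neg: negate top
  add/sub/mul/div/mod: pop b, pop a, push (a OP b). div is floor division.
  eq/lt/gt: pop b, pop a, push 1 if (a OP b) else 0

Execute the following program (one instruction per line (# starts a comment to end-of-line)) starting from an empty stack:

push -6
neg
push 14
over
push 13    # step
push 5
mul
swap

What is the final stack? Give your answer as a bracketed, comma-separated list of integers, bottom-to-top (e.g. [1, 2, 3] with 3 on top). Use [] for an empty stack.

Answer: [6, 14, 65, 6]

Derivation:
After 'push -6': [-6]
After 'neg': [6]
After 'push 14': [6, 14]
After 'over': [6, 14, 6]
After 'push 13': [6, 14, 6, 13]
After 'push 5': [6, 14, 6, 13, 5]
After 'mul': [6, 14, 6, 65]
After 'swap': [6, 14, 65, 6]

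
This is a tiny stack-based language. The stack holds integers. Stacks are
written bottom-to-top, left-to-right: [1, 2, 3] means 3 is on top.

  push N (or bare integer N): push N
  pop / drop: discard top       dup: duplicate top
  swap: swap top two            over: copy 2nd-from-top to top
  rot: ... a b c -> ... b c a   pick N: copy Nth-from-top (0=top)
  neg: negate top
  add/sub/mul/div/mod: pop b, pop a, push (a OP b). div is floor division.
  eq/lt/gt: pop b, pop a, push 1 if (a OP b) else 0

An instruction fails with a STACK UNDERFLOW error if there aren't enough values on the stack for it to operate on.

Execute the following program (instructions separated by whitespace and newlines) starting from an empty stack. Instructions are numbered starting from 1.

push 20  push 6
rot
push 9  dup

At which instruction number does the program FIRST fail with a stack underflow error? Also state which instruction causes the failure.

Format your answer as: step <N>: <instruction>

Answer: step 3: rot

Derivation:
Step 1 ('push 20'): stack = [20], depth = 1
Step 2 ('push 6'): stack = [20, 6], depth = 2
Step 3 ('rot'): needs 3 value(s) but depth is 2 — STACK UNDERFLOW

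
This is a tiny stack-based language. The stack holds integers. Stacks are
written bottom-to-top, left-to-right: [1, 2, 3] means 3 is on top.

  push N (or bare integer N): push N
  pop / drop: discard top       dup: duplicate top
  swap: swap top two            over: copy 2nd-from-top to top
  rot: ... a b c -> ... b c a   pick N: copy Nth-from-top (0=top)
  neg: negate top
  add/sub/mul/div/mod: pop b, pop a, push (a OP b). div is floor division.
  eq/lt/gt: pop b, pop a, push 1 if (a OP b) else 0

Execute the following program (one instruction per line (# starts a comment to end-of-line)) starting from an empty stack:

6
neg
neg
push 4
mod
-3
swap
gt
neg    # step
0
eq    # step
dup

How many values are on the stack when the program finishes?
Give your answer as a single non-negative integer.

After 'push 6': stack = [6] (depth 1)
After 'neg': stack = [-6] (depth 1)
After 'neg': stack = [6] (depth 1)
After 'push 4': stack = [6, 4] (depth 2)
After 'mod': stack = [2] (depth 1)
After 'push -3': stack = [2, -3] (depth 2)
After 'swap': stack = [-3, 2] (depth 2)
After 'gt': stack = [0] (depth 1)
After 'neg': stack = [0] (depth 1)
After 'push 0': stack = [0, 0] (depth 2)
After 'eq': stack = [1] (depth 1)
After 'dup': stack = [1, 1] (depth 2)

Answer: 2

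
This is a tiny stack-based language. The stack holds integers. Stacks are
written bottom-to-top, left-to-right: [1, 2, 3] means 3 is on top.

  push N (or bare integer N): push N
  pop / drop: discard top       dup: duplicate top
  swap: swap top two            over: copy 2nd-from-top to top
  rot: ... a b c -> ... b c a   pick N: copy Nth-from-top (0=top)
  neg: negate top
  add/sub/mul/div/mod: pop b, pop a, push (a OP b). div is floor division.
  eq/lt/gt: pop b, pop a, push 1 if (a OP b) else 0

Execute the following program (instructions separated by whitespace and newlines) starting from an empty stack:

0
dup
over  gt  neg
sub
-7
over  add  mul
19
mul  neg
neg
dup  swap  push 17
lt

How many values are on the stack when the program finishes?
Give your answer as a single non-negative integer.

Answer: 2

Derivation:
After 'push 0': stack = [0] (depth 1)
After 'dup': stack = [0, 0] (depth 2)
After 'over': stack = [0, 0, 0] (depth 3)
After 'gt': stack = [0, 0] (depth 2)
After 'neg': stack = [0, 0] (depth 2)
After 'sub': stack = [0] (depth 1)
After 'push -7': stack = [0, -7] (depth 2)
After 'over': stack = [0, -7, 0] (depth 3)
After 'add': stack = [0, -7] (depth 2)
After 'mul': stack = [0] (depth 1)
After 'push 19': stack = [0, 19] (depth 2)
After 'mul': stack = [0] (depth 1)
After 'neg': stack = [0] (depth 1)
After 'neg': stack = [0] (depth 1)
After 'dup': stack = [0, 0] (depth 2)
After 'swap': stack = [0, 0] (depth 2)
After 'push 17': stack = [0, 0, 17] (depth 3)
After 'lt': stack = [0, 1] (depth 2)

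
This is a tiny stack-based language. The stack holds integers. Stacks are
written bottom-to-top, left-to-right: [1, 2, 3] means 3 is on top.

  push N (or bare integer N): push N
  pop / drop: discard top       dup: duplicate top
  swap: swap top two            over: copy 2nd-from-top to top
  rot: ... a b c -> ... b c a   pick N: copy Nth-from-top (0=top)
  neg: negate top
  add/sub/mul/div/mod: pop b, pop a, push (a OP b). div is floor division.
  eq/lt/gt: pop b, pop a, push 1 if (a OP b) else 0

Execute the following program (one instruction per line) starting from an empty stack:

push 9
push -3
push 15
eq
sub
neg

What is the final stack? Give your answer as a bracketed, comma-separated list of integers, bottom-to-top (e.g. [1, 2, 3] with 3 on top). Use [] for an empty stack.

After 'push 9': [9]
After 'push -3': [9, -3]
After 'push 15': [9, -3, 15]
After 'eq': [9, 0]
After 'sub': [9]
After 'neg': [-9]

Answer: [-9]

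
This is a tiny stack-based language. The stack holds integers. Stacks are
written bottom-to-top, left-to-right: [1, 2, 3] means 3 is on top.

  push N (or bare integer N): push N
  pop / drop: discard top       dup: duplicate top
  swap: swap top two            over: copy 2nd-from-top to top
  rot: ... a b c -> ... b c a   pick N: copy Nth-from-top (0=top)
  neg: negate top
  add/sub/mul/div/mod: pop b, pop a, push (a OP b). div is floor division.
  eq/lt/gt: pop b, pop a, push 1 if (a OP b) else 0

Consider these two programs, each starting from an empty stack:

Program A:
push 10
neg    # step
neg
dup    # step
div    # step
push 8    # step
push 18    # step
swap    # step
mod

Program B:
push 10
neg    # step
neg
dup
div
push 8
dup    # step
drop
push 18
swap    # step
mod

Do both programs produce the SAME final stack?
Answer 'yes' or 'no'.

Answer: yes

Derivation:
Program A trace:
  After 'push 10': [10]
  After 'neg': [-10]
  After 'neg': [10]
  After 'dup': [10, 10]
  After 'div': [1]
  After 'push 8': [1, 8]
  After 'push 18': [1, 8, 18]
  After 'swap': [1, 18, 8]
  After 'mod': [1, 2]
Program A final stack: [1, 2]

Program B trace:
  After 'push 10': [10]
  After 'neg': [-10]
  After 'neg': [10]
  After 'dup': [10, 10]
  After 'div': [1]
  After 'push 8': [1, 8]
  After 'dup': [1, 8, 8]
  After 'drop': [1, 8]
  After 'push 18': [1, 8, 18]
  After 'swap': [1, 18, 8]
  After 'mod': [1, 2]
Program B final stack: [1, 2]
Same: yes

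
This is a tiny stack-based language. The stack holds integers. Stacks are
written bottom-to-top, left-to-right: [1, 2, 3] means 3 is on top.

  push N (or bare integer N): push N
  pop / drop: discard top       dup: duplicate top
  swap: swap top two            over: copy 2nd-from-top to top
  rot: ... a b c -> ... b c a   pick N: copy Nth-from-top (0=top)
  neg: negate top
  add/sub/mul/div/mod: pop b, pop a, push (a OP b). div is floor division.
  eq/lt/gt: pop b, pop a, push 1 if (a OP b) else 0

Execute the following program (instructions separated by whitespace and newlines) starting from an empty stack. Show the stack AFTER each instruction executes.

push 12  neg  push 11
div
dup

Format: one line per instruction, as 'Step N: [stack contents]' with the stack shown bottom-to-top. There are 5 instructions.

Step 1: [12]
Step 2: [-12]
Step 3: [-12, 11]
Step 4: [-2]
Step 5: [-2, -2]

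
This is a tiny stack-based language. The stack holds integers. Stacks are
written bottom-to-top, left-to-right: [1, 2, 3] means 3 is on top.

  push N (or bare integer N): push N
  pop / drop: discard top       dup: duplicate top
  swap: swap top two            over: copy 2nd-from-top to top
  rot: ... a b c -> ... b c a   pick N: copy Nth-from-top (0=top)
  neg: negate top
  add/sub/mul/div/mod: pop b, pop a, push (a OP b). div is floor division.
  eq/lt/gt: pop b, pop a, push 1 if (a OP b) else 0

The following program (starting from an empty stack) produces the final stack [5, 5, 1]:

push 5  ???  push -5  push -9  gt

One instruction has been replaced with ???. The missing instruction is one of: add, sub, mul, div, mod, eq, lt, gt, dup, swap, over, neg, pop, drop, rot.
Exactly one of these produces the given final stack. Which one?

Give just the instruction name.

Stack before ???: [5]
Stack after ???:  [5, 5]
The instruction that transforms [5] -> [5, 5] is: dup

Answer: dup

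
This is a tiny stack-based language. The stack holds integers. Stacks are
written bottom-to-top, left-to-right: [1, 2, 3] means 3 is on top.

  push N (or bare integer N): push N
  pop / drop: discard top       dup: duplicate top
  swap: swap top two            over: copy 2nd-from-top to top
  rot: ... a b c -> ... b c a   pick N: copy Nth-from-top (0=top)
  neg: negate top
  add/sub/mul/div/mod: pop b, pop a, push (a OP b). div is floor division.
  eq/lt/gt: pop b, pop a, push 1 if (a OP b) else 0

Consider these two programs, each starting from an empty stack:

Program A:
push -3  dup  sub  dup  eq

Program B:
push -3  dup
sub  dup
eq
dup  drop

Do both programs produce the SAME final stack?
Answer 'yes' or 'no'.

Answer: yes

Derivation:
Program A trace:
  After 'push -3': [-3]
  After 'dup': [-3, -3]
  After 'sub': [0]
  After 'dup': [0, 0]
  After 'eq': [1]
Program A final stack: [1]

Program B trace:
  After 'push -3': [-3]
  After 'dup': [-3, -3]
  After 'sub': [0]
  After 'dup': [0, 0]
  After 'eq': [1]
  After 'dup': [1, 1]
  After 'drop': [1]
Program B final stack: [1]
Same: yes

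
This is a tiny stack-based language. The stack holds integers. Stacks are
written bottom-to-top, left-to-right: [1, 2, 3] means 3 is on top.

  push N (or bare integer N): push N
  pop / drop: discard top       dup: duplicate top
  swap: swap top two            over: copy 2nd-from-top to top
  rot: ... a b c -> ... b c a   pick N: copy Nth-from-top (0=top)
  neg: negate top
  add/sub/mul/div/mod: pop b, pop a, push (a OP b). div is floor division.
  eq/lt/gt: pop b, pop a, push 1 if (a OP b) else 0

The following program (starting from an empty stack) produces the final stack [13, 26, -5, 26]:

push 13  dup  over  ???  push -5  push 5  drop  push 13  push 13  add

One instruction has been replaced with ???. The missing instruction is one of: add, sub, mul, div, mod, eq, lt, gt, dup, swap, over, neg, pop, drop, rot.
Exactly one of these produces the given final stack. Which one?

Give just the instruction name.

Answer: add

Derivation:
Stack before ???: [13, 13, 13]
Stack after ???:  [13, 26]
The instruction that transforms [13, 13, 13] -> [13, 26] is: add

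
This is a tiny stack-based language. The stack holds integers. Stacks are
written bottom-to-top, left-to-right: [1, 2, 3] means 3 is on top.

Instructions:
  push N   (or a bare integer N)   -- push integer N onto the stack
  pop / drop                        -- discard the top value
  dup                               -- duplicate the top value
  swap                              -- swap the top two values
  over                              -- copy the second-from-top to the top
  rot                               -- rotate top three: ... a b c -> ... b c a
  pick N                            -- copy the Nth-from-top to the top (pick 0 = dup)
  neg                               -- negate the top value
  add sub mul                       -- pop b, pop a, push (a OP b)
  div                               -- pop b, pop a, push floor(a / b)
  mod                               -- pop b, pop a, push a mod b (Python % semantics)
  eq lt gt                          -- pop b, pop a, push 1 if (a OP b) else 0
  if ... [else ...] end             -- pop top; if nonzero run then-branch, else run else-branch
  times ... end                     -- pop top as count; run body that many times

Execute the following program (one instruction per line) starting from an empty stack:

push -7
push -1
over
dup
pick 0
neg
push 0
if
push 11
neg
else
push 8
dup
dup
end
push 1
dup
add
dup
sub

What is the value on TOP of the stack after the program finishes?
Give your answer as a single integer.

After 'push -7': [-7]
After 'push -1': [-7, -1]
After 'over': [-7, -1, -7]
After 'dup': [-7, -1, -7, -7]
After 'pick 0': [-7, -1, -7, -7, -7]
After 'neg': [-7, -1, -7, -7, 7]
After 'push 0': [-7, -1, -7, -7, 7, 0]
After 'if': [-7, -1, -7, -7, 7]
After 'push 8': [-7, -1, -7, -7, 7, 8]
After 'dup': [-7, -1, -7, -7, 7, 8, 8]
After 'dup': [-7, -1, -7, -7, 7, 8, 8, 8]
After 'push 1': [-7, -1, -7, -7, 7, 8, 8, 8, 1]
After 'dup': [-7, -1, -7, -7, 7, 8, 8, 8, 1, 1]
After 'add': [-7, -1, -7, -7, 7, 8, 8, 8, 2]
After 'dup': [-7, -1, -7, -7, 7, 8, 8, 8, 2, 2]
After 'sub': [-7, -1, -7, -7, 7, 8, 8, 8, 0]

Answer: 0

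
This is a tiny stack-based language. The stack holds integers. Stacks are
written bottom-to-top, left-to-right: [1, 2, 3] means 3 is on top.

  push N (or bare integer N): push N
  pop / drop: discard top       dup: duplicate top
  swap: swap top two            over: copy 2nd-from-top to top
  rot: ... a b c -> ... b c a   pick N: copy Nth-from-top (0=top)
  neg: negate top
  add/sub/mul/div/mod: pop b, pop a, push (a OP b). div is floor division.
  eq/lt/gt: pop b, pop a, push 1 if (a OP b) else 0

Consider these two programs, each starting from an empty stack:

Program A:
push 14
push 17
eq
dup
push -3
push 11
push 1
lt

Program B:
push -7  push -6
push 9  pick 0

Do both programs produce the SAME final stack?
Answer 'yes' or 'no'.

Program A trace:
  After 'push 14': [14]
  After 'push 17': [14, 17]
  After 'eq': [0]
  After 'dup': [0, 0]
  After 'push -3': [0, 0, -3]
  After 'push 11': [0, 0, -3, 11]
  After 'push 1': [0, 0, -3, 11, 1]
  After 'lt': [0, 0, -3, 0]
Program A final stack: [0, 0, -3, 0]

Program B trace:
  After 'push -7': [-7]
  After 'push -6': [-7, -6]
  After 'push 9': [-7, -6, 9]
  After 'pick 0': [-7, -6, 9, 9]
Program B final stack: [-7, -6, 9, 9]
Same: no

Answer: no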